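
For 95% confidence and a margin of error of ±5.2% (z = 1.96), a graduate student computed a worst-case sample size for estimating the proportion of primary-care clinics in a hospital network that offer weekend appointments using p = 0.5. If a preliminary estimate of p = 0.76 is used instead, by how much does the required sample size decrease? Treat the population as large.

96

Conservative (p = 0.5): n = 1.96² × 0.25 / 0.052² ≈ 355.18 → 356.
Using p = 0.76: p(1−p) = 0.1824, so n = 1.96² × 0.1824 / 0.052² ≈ 259.14 → 260.
Reduction: 356 − 260 = 96.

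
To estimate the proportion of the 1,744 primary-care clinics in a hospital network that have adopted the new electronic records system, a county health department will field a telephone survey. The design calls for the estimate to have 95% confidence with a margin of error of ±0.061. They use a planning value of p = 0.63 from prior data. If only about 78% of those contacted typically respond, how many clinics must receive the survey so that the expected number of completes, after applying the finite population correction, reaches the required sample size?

For 95% confidence, z = 1.960.
Completed interviews needed (unadjusted): n₀ = 1.960² × 0.2331 / 0.061² ≈ 240.65 → 241.
FPC for N = 1,744: n = 241 / (1 + 240/1744) = 241 / 1.1376 ≈ 211.85 → 212.
At a 78% response rate, contacts needed = 212 / 0.78 ≈ 271.79 → 272.

272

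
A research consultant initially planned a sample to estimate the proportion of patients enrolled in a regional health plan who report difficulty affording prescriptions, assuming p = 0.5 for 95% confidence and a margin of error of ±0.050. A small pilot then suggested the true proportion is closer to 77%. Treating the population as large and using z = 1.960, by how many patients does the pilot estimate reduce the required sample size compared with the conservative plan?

112

Conservative (p = 0.5): n = 1.960² × 0.25 / 0.050² ≈ 384.16 → 385.
Using p = 0.77: p(1−p) = 0.1771, so n = 1.960² × 0.1771 / 0.050² ≈ 272.14 → 273.
Reduction: 385 − 273 = 112.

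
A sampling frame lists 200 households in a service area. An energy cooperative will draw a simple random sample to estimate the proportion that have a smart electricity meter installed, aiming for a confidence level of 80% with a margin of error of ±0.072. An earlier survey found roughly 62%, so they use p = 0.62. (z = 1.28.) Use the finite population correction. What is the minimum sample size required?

55

Unadjusted: n₀ = 1.28² × 0.62 × 0.38 / 0.072² ≈ 74.46, so n₀ = 75.
Finite population correction with N = 200: n = n₀ / (1 + (n₀−1)/N) = 75 / (1 + 74/200) = 75 / 1.3700 ≈ 54.74.
Rounding up, n = 55.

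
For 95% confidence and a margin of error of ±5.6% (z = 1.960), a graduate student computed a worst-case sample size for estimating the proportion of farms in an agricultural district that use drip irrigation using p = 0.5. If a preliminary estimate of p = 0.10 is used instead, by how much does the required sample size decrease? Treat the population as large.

Conservative (p = 0.5): n = 1.960² × 0.25 / 0.056² ≈ 306.25 → 307.
Using p = 0.10: p(1−p) = 0.0900, so n = 1.960² × 0.0900 / 0.056² ≈ 110.25 → 111.
Reduction: 307 − 111 = 196.

196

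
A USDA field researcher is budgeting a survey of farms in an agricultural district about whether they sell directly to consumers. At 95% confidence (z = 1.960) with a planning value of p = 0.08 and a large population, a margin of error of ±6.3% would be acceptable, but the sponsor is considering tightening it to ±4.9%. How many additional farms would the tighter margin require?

At ±6.3%: n = 1.960² × 0.0736 / 0.063² ≈ 71.24 → 72.
At ±4.9%: n = 1.960² × 0.0736 / 0.049² ≈ 117.76 → 118.
Additional respondents: 118 − 72 = 46.

46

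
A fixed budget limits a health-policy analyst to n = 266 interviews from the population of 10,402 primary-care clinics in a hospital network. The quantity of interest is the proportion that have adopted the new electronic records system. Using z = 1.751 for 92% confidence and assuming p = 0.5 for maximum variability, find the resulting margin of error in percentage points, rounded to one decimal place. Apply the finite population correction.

Finite-population factor: (N−n)/(N−1) = (10402−266)/(10402−1) = 0.9745.
SE(p̂) = √[p(1−p)/n · (N−n)/(N−1)] = √[0.2500/266 × 0.9745] = 0.03026.
E = z × SE = 1.751 × 0.03026 = 0.05299 ≈ 5.3 percentage points.

5.3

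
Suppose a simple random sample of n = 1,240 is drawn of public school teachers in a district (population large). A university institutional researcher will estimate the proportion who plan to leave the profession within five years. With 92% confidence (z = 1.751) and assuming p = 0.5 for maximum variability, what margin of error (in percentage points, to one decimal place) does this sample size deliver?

2.5

SE(p̂) = √[p(1−p)/n] = √[0.2500/1240] = 0.01420.
E = z × SE = 1.751 × 0.01420 = 0.02486, or 2.5 percentage points.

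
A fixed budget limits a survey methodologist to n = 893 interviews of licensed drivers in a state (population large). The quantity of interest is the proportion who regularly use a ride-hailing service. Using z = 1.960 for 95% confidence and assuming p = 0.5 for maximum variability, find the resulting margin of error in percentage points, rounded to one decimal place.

3.3

SE(p̂) = √[p(1−p)/n] = √[0.2500/893] = 0.01673.
E = z × SE = 1.960 × 0.01673 = 0.03279, or 3.3 percentage points.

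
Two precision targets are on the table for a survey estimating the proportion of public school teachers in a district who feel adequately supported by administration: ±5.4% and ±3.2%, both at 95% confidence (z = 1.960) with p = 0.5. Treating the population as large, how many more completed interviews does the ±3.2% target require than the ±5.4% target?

608

At ±5.4%: n = 1.960² × 0.2500 / 0.054² ≈ 329.36 → 330.
At ±3.2%: n = 1.960² × 0.2500 / 0.032² ≈ 937.89 → 938.
Additional respondents: 938 − 330 = 608.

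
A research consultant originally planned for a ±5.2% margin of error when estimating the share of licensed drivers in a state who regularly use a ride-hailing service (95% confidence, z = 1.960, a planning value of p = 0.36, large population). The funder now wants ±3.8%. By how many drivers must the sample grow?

285

At ±5.2%: n = 1.960² × 0.2304 / 0.052² ≈ 327.33 → 328.
At ±3.8%: n = 1.960² × 0.2304 / 0.038² ≈ 612.95 → 613.
Additional respondents: 613 − 328 = 285.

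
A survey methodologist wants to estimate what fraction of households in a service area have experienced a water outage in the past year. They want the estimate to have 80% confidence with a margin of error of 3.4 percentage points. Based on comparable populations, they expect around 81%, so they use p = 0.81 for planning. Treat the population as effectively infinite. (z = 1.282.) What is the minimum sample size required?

With p = 0.81, p(1−p) = 0.1539.
n = z²·p(1−p)/E² = 1.282² × 0.1539 / 0.034² = 1.6435 × 0.1539 / 0.001156 ≈ 218.80.
Rounding up gives n = 219.

219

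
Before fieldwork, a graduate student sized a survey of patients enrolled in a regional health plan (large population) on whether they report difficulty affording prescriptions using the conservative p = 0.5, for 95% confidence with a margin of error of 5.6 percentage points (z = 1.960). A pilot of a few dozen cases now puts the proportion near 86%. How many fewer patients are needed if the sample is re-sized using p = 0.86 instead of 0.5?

159

Conservative (p = 0.5): n = 1.960² × 0.25 / 0.056² ≈ 306.25 → 307.
Using p = 0.86: p(1−p) = 0.1204, so n = 1.960² × 0.1204 / 0.056² ≈ 147.49 → 148.
Reduction: 307 − 148 = 159.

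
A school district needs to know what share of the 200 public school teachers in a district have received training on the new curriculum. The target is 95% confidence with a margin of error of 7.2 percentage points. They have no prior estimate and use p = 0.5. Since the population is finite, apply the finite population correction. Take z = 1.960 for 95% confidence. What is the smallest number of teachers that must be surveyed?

97

Unadjusted: n₀ = 1.960² × 0.50 × 0.50 / 0.072² ≈ 185.26, so n₀ = 186.
Finite population correction with N = 200: n = n₀ / (1 + (n₀−1)/N) = 186 / (1 + 185/200) = 186 / 1.9250 ≈ 96.62.
Rounding up, n = 97.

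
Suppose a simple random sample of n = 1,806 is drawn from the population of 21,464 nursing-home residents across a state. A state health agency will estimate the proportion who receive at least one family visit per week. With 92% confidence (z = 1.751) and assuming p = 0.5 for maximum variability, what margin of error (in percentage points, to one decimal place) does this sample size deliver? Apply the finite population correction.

Finite-population factor: (N−n)/(N−1) = (21464−1806)/(21464−1) = 0.9159.
SE(p̂) = √[p(1−p)/n · (N−n)/(N−1)] = √[0.2500/1806 × 0.9159] = 0.01126.
E = z × SE = 1.751 × 0.01126 = 0.01972 ≈ 2.0 percentage points.

2.0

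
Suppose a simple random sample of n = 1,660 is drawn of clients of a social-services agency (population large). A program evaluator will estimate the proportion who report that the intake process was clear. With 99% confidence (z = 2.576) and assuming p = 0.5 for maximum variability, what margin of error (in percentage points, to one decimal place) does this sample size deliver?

SE(p̂) = √[p(1−p)/n] = √[0.2500/1660] = 0.01227.
E = z × SE = 2.576 × 0.01227 = 0.03161, or 3.2 percentage points.

3.2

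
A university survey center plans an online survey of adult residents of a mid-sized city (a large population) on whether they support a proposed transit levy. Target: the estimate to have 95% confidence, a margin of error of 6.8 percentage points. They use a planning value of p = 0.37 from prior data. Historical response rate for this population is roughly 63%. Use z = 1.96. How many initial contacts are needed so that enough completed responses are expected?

Completed interviews needed: n₀ = 1.96² × 0.2331 / 0.068² ≈ 193.66 → 194.
At a 63% response rate, contacts needed = 194 / 0.63 ≈ 307.94 → 308.

308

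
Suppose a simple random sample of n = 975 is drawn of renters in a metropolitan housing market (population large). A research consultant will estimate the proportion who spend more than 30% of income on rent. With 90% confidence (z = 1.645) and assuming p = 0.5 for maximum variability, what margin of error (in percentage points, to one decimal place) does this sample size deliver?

2.6

SE(p̂) = √[p(1−p)/n] = √[0.2500/975] = 0.01601.
E = z × SE = 1.645 × 0.01601 = 0.02634, or 2.6 percentage points.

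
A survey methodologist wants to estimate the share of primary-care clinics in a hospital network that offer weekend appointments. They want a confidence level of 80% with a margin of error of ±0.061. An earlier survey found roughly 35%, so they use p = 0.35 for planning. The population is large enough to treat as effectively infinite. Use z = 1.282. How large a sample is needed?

With p = 0.35, p(1−p) = 0.2275.
n = z²·p(1−p)/E² = 1.282² × 0.2275 / 0.061² = 1.6435 × 0.2275 / 0.003721 ≈ 100.48.
Rounding up gives n = 101.

101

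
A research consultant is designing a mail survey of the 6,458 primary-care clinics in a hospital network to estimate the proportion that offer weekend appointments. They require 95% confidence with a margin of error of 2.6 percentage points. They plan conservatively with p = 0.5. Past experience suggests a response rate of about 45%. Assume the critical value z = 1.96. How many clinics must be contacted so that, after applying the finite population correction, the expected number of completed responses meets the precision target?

Completed interviews needed (unadjusted): n₀ = 1.96² × 0.2500 / 0.026² ≈ 1420.71 → 1421.
FPC for N = 6,458: n = 1421 / (1 + 1420/6458) = 1421 / 1.2199 ≈ 1164.87 → 1165.
At a 45% response rate, contacts needed = 1165 / 0.45 ≈ 2588.89 → 2589.

2589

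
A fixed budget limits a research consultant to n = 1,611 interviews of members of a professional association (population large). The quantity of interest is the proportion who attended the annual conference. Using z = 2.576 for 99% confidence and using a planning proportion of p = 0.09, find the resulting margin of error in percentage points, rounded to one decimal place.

1.8

SE(p̂) = √[p(1−p)/n] = √[0.0819/1611] = 0.00713.
E = z × SE = 2.576 × 0.00713 = 0.01837, or 1.8 percentage points.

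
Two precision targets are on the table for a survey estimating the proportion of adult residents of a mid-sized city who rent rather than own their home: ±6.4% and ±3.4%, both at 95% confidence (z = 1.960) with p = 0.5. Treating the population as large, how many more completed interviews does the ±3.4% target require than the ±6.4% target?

At ±6.4%: n = 1.960² × 0.2500 / 0.064² ≈ 234.47 → 235.
At ±3.4%: n = 1.960² × 0.2500 / 0.034² ≈ 830.80 → 831.
Additional respondents: 831 − 235 = 596.

596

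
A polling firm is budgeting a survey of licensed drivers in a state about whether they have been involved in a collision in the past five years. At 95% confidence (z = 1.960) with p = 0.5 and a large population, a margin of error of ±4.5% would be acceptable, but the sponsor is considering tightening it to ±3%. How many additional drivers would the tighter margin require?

593

At ±4.5%: n = 1.960² × 0.2500 / 0.045² ≈ 474.27 → 475.
At ±3%: n = 1.960² × 0.2500 / 0.030² ≈ 1067.11 → 1068.
Additional respondents: 1068 − 475 = 593.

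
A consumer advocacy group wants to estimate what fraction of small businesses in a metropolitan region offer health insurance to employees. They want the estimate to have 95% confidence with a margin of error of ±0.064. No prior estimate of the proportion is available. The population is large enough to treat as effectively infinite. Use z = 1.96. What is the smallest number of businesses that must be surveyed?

With no prior estimate, use p = 0.5, giving p(1−p) = 0.25.
n = z²·p(1−p)/E² = 1.96² × 0.2500 / 0.064² = 3.8416 × 0.2500 / 0.004096 ≈ 234.47.
Rounding up gives n = 235.

235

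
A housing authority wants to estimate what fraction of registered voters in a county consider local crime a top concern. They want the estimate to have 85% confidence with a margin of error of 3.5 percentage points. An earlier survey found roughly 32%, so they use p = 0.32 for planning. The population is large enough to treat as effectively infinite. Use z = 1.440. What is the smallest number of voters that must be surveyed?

369

With p = 0.32, p(1−p) = 0.2176.
n = z²·p(1−p)/E² = 1.440² × 0.2176 / 0.035² = 2.0736 × 0.2176 / 0.001225 ≈ 368.34.
Rounding up gives n = 369.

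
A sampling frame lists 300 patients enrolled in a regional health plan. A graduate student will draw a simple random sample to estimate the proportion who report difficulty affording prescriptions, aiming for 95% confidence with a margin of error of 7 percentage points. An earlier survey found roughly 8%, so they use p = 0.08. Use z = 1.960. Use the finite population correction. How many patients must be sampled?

Unadjusted: n₀ = 1.960² × 0.08 × 0.92 / 0.070² ≈ 57.70, so n₀ = 58.
Finite population correction with N = 300: n = n₀ / (1 + (n₀−1)/N) = 58 / (1 + 57/300) = 58 / 1.1900 ≈ 48.74.
Rounding up, n = 49.

49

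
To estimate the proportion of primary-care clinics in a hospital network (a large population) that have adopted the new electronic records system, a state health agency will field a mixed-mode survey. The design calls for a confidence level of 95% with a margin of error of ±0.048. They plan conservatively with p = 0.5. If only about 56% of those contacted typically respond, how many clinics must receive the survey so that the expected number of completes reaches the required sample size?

For 95% confidence, z = 1.96.
Completed interviews needed: n₀ = 1.96² × 0.2500 / 0.048² ≈ 416.84 → 417.
At a 56% response rate, contacts needed = 417 / 0.56 ≈ 744.64 → 745.

745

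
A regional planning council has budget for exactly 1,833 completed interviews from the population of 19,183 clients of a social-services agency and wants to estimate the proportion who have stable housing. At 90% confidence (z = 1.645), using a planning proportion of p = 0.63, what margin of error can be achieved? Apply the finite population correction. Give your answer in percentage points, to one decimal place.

1.8

Finite-population factor: (N−n)/(N−1) = (19183−1833)/(19183−1) = 0.9045.
SE(p̂) = √[p(1−p)/n · (N−n)/(N−1)] = √[0.2331/1833 × 0.9045] = 0.01072.
E = z × SE = 1.645 × 0.01072 = 0.01764 ≈ 1.8 percentage points.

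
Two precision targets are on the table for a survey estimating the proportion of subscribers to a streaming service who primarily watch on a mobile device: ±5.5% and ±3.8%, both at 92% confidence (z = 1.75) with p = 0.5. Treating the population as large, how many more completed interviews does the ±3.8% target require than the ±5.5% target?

At ±5.5%: n = 1.75² × 0.2500 / 0.055² ≈ 253.10 → 254.
At ±3.8%: n = 1.75² × 0.2500 / 0.038² ≈ 530.21 → 531.
Additional respondents: 531 − 254 = 277.

277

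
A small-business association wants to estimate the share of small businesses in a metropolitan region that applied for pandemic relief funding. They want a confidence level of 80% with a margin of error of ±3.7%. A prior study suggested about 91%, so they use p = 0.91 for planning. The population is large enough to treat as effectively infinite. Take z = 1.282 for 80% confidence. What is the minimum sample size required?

With p = 0.91, p(1−p) = 0.0819.
n = z²·p(1−p)/E² = 1.282² × 0.0819 / 0.037² = 1.6435 × 0.0819 / 0.001369 ≈ 98.32.
Rounding up gives n = 99.

99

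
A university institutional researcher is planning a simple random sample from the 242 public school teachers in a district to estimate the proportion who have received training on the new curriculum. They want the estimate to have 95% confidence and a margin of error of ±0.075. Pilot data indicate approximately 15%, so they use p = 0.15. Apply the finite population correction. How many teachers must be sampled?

65

For 95% confidence, z = 1.960.
Unadjusted: n₀ = 1.960² × 0.15 × 0.85 / 0.075² ≈ 87.08, so n₀ = 88.
Finite population correction with N = 242: n = n₀ / (1 + (n₀−1)/N) = 88 / (1 + 87/242) = 88 / 1.3595 ≈ 64.73.
Rounding up, n = 65.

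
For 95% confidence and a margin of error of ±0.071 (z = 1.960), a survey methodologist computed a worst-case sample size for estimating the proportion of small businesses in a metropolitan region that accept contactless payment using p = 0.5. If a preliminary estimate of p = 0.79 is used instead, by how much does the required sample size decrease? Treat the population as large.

64

Conservative (p = 0.5): n = 1.960² × 0.25 / 0.071² ≈ 190.52 → 191.
Using p = 0.79: p(1−p) = 0.1659, so n = 1.960² × 0.1659 / 0.071² ≈ 126.43 → 127.
Reduction: 191 − 127 = 64.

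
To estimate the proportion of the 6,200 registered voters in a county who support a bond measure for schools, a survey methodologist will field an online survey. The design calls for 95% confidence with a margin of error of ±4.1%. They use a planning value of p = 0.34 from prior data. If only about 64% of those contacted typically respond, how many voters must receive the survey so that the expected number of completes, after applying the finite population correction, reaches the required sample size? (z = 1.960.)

Completed interviews needed (unadjusted): n₀ = 1.960² × 0.2244 / 0.041² ≈ 512.82 → 513.
FPC for N = 6,200: n = 513 / (1 + 512/6200) = 513 / 1.0826 ≈ 473.87 → 474.
At a 64% response rate, contacts needed = 474 / 0.64 ≈ 740.62 → 741.

741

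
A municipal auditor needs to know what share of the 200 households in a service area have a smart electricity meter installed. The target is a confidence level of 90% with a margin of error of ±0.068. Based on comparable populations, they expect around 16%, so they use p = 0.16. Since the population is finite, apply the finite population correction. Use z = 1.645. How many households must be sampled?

57

Unadjusted: n₀ = 1.645² × 0.16 × 0.84 / 0.068² ≈ 78.65, so n₀ = 79.
Finite population correction with N = 200: n = n₀ / (1 + (n₀−1)/N) = 79 / (1 + 78/200) = 79 / 1.3900 ≈ 56.83.
Rounding up, n = 57.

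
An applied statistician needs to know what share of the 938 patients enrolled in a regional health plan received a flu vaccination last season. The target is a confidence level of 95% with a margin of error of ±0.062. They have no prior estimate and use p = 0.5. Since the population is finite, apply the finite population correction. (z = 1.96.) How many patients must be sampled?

198

Unadjusted: n₀ = 1.96² × 0.50 × 0.50 / 0.062² ≈ 249.84, so n₀ = 250.
Finite population correction with N = 938: n = n₀ / (1 + (n₀−1)/N) = 250 / (1 + 249/938) = 250 / 1.2655 ≈ 197.56.
Rounding up, n = 198.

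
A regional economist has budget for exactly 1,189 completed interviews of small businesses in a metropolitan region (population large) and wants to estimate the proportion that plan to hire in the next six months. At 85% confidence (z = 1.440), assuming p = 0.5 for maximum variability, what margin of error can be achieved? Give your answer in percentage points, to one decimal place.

2.1

SE(p̂) = √[p(1−p)/n] = √[0.2500/1189] = 0.01450.
E = z × SE = 1.440 × 0.01450 = 0.02088, or 2.1 percentage points.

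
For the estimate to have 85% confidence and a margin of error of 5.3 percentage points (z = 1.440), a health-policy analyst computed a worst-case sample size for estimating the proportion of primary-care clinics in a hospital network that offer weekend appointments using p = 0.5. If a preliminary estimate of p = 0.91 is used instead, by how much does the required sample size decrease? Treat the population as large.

Conservative (p = 0.5): n = 1.440² × 0.25 / 0.053² ≈ 184.55 → 185.
Using p = 0.91: p(1−p) = 0.0819, so n = 1.440² × 0.0819 / 0.053² ≈ 60.46 → 61.
Reduction: 185 − 61 = 124.

124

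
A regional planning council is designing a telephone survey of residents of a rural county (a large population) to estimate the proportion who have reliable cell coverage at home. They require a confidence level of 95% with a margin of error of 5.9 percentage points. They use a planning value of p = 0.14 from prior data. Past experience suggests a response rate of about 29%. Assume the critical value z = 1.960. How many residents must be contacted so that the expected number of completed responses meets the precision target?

459

Completed interviews needed: n₀ = 1.960² × 0.1204 / 0.059² ≈ 132.87 → 133.
At a 29% response rate, contacts needed = 133 / 0.29 ≈ 458.62 → 459.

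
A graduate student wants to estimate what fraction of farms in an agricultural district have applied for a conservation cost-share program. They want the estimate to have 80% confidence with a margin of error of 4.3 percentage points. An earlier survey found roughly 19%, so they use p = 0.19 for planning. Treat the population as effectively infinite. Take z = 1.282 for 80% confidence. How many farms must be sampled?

137

With p = 0.19, p(1−p) = 0.1539.
n = z²·p(1−p)/E² = 1.282² × 0.1539 / 0.043² = 1.6435 × 0.1539 / 0.001849 ≈ 136.80.
Rounding up gives n = 137.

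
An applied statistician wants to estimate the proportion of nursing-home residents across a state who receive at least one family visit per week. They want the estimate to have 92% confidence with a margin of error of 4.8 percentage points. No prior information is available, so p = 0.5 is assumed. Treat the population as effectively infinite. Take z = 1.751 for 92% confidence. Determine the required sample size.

With p = 0.5, p(1−p) = 0.25.
n = z²·p(1−p)/E² = 1.751² × 0.2500 / 0.048² = 3.0660 × 0.2500 / 0.002304 ≈ 332.68.
Rounding up gives n = 333.

333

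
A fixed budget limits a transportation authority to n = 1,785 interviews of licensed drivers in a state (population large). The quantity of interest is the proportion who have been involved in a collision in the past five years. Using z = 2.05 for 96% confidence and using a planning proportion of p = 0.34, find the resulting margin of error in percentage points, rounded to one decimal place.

2.3

SE(p̂) = √[p(1−p)/n] = √[0.2244/1785] = 0.01121.
E = z × SE = 2.05 × 0.01121 = 0.02299, or 2.3 percentage points.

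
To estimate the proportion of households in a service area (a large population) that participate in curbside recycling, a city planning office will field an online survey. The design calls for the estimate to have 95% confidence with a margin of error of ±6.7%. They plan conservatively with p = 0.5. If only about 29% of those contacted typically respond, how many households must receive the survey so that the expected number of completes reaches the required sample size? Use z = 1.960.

Completed interviews needed: n₀ = 1.960² × 0.2500 / 0.067² ≈ 213.95 → 214.
At a 29% response rate, contacts needed = 214 / 0.29 ≈ 737.93 → 738.

738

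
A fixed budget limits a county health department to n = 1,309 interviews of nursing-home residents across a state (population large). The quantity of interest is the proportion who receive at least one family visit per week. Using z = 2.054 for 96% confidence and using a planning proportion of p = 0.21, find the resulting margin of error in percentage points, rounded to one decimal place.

2.3

SE(p̂) = √[p(1−p)/n] = √[0.1659/1309] = 0.01126.
E = z × SE = 2.054 × 0.01126 = 0.02312, or 2.3 percentage points.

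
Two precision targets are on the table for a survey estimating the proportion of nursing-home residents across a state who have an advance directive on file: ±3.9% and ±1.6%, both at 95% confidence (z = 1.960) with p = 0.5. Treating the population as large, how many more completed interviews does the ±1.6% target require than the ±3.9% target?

3120

At ±3.9%: n = 1.960² × 0.2500 / 0.039² ≈ 631.43 → 632.
At ±1.6%: n = 1.960² × 0.2500 / 0.016² ≈ 3751.56 → 3752.
Additional respondents: 3752 − 632 = 3120.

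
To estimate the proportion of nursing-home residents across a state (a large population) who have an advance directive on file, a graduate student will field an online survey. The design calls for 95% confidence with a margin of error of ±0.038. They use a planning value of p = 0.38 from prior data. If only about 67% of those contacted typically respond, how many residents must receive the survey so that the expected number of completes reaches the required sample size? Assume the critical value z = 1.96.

936

Completed interviews needed: n₀ = 1.96² × 0.2356 / 0.038² ≈ 626.79 → 627.
At a 67% response rate, contacts needed = 627 / 0.67 ≈ 935.82 → 936.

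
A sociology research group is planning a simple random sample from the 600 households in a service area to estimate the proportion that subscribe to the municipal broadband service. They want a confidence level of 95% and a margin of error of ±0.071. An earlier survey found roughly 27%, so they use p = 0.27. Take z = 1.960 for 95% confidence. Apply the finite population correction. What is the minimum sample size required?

121

Unadjusted: n₀ = 1.960² × 0.27 × 0.73 / 0.071² ≈ 150.20, so n₀ = 151.
Finite population correction with N = 600: n = n₀ / (1 + (n₀−1)/N) = 151 / (1 + 150/600) = 151 / 1.2500 ≈ 120.80.
Rounding up, n = 121.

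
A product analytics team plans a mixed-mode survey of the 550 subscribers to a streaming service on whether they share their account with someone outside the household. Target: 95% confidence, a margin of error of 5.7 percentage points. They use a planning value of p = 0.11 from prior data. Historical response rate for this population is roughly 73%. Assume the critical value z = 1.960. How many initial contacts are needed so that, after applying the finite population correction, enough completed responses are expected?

132

Completed interviews needed (unadjusted): n₀ = 1.960² × 0.0979 / 0.057² ≈ 115.76 → 116.
FPC for N = 550: n = 116 / (1 + 115/550) = 116 / 1.2091 ≈ 95.94 → 96.
At a 73% response rate, contacts needed = 96 / 0.73 ≈ 131.51 → 132.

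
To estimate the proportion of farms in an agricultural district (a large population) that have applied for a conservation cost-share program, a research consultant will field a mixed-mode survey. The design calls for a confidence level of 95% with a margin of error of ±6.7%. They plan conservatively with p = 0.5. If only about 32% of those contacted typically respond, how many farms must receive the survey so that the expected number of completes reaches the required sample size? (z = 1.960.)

669

Completed interviews needed: n₀ = 1.960² × 0.2500 / 0.067² ≈ 213.95 → 214.
At a 32% response rate, contacts needed = 214 / 0.32 ≈ 668.75 → 669.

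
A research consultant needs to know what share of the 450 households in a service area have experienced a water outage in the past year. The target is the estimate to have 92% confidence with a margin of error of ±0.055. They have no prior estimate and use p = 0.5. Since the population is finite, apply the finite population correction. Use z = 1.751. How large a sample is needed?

Unadjusted: n₀ = 1.751² × 0.50 × 0.50 / 0.055² ≈ 253.39, so n₀ = 254.
Finite population correction with N = 450: n = n₀ / (1 + (n₀−1)/N) = 254 / (1 + 253/450) = 254 / 1.5622 ≈ 162.59.
Rounding up, n = 163.

163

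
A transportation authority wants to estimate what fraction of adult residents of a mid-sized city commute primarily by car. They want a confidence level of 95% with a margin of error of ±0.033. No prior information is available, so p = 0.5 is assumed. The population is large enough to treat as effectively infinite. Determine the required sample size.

For 95% confidence, z = 1.960.
With p = 0.5, p(1−p) = 0.25.
n = z²·p(1−p)/E² = 1.960² × 0.2500 / 0.033² = 3.8416 × 0.2500 / 0.001089 ≈ 881.91.
Rounding up gives n = 882.

882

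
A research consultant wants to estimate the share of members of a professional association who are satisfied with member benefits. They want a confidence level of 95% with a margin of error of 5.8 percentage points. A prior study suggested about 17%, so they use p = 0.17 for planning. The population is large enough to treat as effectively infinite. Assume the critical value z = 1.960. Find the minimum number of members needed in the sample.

162

With p = 0.17, p(1−p) = 0.1411.
n = z²·p(1−p)/E² = 1.960² × 0.1411 / 0.058² = 3.8416 × 0.1411 / 0.003364 ≈ 161.13.
Rounding up gives n = 162.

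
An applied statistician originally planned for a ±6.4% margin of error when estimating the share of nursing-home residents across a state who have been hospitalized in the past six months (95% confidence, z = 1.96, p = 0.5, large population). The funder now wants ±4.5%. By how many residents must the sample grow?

240

At ±6.4%: n = 1.96² × 0.2500 / 0.064² ≈ 234.47 → 235.
At ±4.5%: n = 1.96² × 0.2500 / 0.045² ≈ 474.27 → 475.
Additional respondents: 475 − 235 = 240.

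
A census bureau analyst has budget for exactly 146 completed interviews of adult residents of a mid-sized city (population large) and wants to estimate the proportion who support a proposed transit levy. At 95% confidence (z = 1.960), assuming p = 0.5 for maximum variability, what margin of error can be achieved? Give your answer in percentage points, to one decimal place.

8.1

SE(p̂) = √[p(1−p)/n] = √[0.2500/146] = 0.04138.
E = z × SE = 1.960 × 0.04138 = 0.08111, or 8.1 percentage points.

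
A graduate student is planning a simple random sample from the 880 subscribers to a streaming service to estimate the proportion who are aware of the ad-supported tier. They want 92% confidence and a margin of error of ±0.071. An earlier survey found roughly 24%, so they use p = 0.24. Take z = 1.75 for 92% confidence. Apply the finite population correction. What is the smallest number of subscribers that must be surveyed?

99

Unadjusted: n₀ = 1.75² × 0.24 × 0.76 / 0.071² ≈ 110.81, so n₀ = 111.
Finite population correction with N = 880: n = n₀ / (1 + (n₀−1)/N) = 111 / (1 + 110/880) = 111 / 1.1250 ≈ 98.67.
Rounding up, n = 99.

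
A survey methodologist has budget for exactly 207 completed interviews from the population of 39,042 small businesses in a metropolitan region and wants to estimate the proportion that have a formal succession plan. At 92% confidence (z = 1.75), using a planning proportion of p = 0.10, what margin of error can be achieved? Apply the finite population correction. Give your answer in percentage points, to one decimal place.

Finite-population factor: (N−n)/(N−1) = (39042−207)/(39042−1) = 0.9947.
SE(p̂) = √[p(1−p)/n · (N−n)/(N−1)] = √[0.0900/207 × 0.9947] = 0.02080.
E = z × SE = 1.75 × 0.02080 = 0.03639 ≈ 3.6 percentage points.

3.6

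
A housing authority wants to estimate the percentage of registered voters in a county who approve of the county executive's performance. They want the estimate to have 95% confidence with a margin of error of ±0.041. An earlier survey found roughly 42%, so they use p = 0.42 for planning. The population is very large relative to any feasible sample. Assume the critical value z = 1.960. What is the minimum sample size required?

557

With p = 0.42, p(1−p) = 0.2436.
n = z²·p(1−p)/E² = 1.960² × 0.2436 / 0.041² = 3.8416 × 0.2436 / 0.001681 ≈ 556.70.
Rounding up gives n = 557.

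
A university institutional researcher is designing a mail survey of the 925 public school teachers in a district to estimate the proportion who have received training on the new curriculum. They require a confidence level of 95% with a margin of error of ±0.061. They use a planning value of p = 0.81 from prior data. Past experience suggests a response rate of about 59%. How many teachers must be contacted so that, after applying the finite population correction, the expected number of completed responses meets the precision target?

231

For 95% confidence, z = 1.960.
Completed interviews needed (unadjusted): n₀ = 1.960² × 0.1539 / 0.061² ≈ 158.89 → 159.
FPC for N = 925: n = 159 / (1 + 158/925) = 159 / 1.1708 ≈ 135.80 → 136.
At a 59% response rate, contacts needed = 136 / 0.59 ≈ 230.51 → 231.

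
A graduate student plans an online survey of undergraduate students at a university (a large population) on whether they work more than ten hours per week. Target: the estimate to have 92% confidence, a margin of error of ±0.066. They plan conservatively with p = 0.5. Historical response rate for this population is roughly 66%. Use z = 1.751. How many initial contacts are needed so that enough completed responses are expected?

Completed interviews needed: n₀ = 1.751² × 0.2500 / 0.066² ≈ 175.96 → 176.
At a 66% response rate, contacts needed = 176 / 0.66 ≈ 266.67 → 267.

267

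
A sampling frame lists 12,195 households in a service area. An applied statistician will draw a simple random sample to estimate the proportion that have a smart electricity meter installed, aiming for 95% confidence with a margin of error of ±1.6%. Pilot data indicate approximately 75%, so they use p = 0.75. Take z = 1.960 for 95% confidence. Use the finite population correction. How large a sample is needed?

Unadjusted: n₀ = 1.960² × 0.75 × 0.25 / 0.016² ≈ 2813.67, so n₀ = 2814.
Finite population correction with N = 12,195: n = n₀ / (1 + (n₀−1)/N) = 2814 / (1 + 2813/12195) = 2814 / 1.2307 ≈ 2286.56.
Rounding up, n = 2287.

2287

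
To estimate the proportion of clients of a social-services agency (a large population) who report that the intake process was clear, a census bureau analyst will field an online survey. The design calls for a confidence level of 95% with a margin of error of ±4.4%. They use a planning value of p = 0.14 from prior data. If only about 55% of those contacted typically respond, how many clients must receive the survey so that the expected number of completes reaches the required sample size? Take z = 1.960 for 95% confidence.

435

Completed interviews needed: n₀ = 1.960² × 0.1204 / 0.044² ≈ 238.91 → 239.
At a 55% response rate, contacts needed = 239 / 0.55 ≈ 434.55 → 435.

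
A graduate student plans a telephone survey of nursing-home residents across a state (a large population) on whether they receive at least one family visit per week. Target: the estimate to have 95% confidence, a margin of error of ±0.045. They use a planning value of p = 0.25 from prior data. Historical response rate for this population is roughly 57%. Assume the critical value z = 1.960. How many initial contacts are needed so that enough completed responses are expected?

625

Completed interviews needed: n₀ = 1.960² × 0.1875 / 0.045² ≈ 355.70 → 356.
At a 57% response rate, contacts needed = 356 / 0.57 ≈ 624.56 → 625.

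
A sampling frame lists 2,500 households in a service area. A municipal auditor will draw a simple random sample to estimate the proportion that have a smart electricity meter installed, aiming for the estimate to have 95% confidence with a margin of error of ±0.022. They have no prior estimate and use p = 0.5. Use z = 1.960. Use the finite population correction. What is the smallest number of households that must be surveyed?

1107

Unadjusted: n₀ = 1.960² × 0.50 × 0.50 / 0.022² ≈ 1984.30, so n₀ = 1985.
Finite population correction with N = 2,500: n = n₀ / (1 + (n₀−1)/N) = 1985 / (1 + 1984/2500) = 1985 / 1.7936 ≈ 1106.71.
Rounding up, n = 1107.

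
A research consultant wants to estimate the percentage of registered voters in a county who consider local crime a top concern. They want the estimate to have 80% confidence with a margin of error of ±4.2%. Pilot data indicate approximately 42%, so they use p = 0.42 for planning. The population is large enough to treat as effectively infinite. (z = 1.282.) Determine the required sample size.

227

With p = 0.42, p(1−p) = 0.2436.
n = z²·p(1−p)/E² = 1.282² × 0.2436 / 0.042² = 1.6435 × 0.2436 / 0.001764 ≈ 226.96.
Rounding up gives n = 227.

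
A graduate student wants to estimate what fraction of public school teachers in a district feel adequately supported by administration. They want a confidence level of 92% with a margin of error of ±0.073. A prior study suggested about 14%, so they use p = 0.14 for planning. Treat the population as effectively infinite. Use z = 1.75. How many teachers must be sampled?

With p = 0.14, p(1−p) = 0.1204.
n = z²·p(1−p)/E² = 1.75² × 0.1204 / 0.073² = 3.0625 × 0.1204 / 0.005329 ≈ 69.19.
Rounding up gives n = 70.

70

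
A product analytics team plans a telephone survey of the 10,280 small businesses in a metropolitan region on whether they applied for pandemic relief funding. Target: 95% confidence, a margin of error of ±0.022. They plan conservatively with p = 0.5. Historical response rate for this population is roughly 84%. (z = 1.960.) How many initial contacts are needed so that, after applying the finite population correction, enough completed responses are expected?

Completed interviews needed (unadjusted): n₀ = 1.960² × 0.2500 / 0.022² ≈ 1984.30 → 1985.
FPC for N = 10,280: n = 1985 / (1 + 1984/10280) = 1985 / 1.1930 ≈ 1663.88 → 1664.
At an 84% response rate, contacts needed = 1664 / 0.84 ≈ 1980.95 → 1981.

1981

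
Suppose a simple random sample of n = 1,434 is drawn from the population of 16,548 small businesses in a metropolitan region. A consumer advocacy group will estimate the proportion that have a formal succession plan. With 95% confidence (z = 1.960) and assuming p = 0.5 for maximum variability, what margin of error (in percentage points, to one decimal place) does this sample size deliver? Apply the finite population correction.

Finite-population factor: (N−n)/(N−1) = (16548−1434)/(16548−1) = 0.9134.
SE(p̂) = √[p(1−p)/n · (N−n)/(N−1)] = √[0.2500/1434 × 0.9134] = 0.01262.
E = z × SE = 1.960 × 0.01262 = 0.02473 ≈ 2.5 percentage points.

2.5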